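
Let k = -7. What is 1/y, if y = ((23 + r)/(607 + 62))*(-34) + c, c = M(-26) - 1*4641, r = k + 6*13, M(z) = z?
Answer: -669/3125419 ≈ -0.00021405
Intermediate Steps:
r = 71 (r = -7 + 6*13 = -7 + 78 = 71)
c = -4667 (c = -26 - 1*4641 = -26 - 4641 = -4667)
y = -3125419/669 (y = ((23 + 71)/(607 + 62))*(-34) - 4667 = (94/669)*(-34) - 4667 = -3196/669 - 4667 = -3125419/669 ≈ -4671.8)
1/y = 1/(-3125419/669) = -669/3125419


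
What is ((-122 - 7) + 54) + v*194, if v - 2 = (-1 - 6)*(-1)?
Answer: 1671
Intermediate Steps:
v = 9 (v = 2 + (-1 - 6)*(-1) = 2 - 7*(-1) = 2 + 7 = 9)
((-122 - 7) + 54) + v*194 = ((-122 - 7) + 54) + 9*194 = (-129 + 54) + 1746 = -75 + 1746 = 1671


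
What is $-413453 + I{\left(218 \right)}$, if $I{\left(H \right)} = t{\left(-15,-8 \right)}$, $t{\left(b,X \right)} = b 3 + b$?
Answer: $-413513$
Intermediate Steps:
$t{\left(b,X \right)} = 4 b$ ($t{\left(b,X \right)} = 3 b + b = 4 b$)
$I{\left(H \right)} = -60$ ($I{\left(H \right)} = 4 \left(-15\right) = -60$)
$-413453 + I{\left(218 \right)} = -413453 - 60 = -413513$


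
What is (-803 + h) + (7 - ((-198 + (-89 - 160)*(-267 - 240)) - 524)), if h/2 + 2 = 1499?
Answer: -123323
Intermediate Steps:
h = 2994 (h = -4 + 2*1499 = -4 + 2998 = 2994)
(-803 + h) + (7 - ((-198 + (-89 - 160)*(-267 - 240)) - 524)) = (-803 + 2994) + (7 - ((-198 + (-89 - 160)*(-267 - 240)) - 524)) = 2191 + (7 - ((-198 - 249*(-507)) - 524)) = 2191 + (7 - ((-198 + 126243) - 524)) = 2191 + (7 - (126045 - 524)) = 2191 + (7 - 1*125521) = 2191 + (7 - 125521) = 2191 - 125514 = -123323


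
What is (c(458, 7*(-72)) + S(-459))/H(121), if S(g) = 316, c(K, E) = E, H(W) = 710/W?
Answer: -11374/355 ≈ -32.039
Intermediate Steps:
(c(458, 7*(-72)) + S(-459))/H(121) = (7*(-72) + 316)/((710/121)) = (-504 + 316)/((710*(1/121))) = -188/710/121 = -188*121/710 = -11374/355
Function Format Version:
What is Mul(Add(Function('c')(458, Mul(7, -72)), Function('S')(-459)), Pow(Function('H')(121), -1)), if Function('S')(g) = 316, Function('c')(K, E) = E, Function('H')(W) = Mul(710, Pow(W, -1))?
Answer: Rational(-11374, 355) ≈ -32.039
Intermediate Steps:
Mul(Add(Function('c')(458, Mul(7, -72)), Function('S')(-459)), Pow(Function('H')(121), -1)) = Mul(Add(Mul(7, -72), 316), Pow(Mul(710, Pow(121, -1)), -1)) = Mul(Add(-504, 316), Pow(Mul(710, Rational(1, 121)), -1)) = Mul(-188, Pow(Rational(710, 121), -1)) = Mul(-188, Rational(121, 710)) = Rational(-11374, 355)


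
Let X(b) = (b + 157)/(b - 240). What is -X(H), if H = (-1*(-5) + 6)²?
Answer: 278/119 ≈ 2.3361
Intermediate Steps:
H = 121 (H = (5 + 6)² = 11² = 121)
X(b) = (157 + b)/(-240 + b)
-X(H) = -(157 + 121)/(-240 + 121) = -278/(-119) = -(-1)*278/119 = -1*(-278/119) = 278/119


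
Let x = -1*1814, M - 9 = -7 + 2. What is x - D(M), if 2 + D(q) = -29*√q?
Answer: -1754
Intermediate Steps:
M = 4 (M = 9 + (-7 + 2) = 9 - 5 = 4)
D(q) = -2 - 29*√q
x = -1814
x - D(M) = -1814 - (-2 - 29*√4) = -1814 - (-2 - 29*2) = -1814 - (-2 - 58) = -1814 - 1*(-60) = -1814 + 60 = -1754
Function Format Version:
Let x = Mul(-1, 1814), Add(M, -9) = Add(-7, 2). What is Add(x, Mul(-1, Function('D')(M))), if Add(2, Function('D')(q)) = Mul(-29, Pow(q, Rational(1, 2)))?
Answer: -1754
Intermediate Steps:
M = 4 (M = Add(9, Add(-7, 2)) = Add(9, -5) = 4)
Function('D')(q) = Add(-2, Mul(-29, Pow(q, Rational(1, 2))))
x = -1814
Add(x, Mul(-1, Function('D')(M))) = Add(-1814, Mul(-1, Add(-2, Mul(-29, Pow(4, Rational(1, 2)))))) = Add(-1814, Mul(-1, Add(-2, Mul(-29, 2)))) = Add(-1814, Mul(-1, Add(-2, -58))) = Add(-1814, Mul(-1, -60)) = Add(-1814, 60) = -1754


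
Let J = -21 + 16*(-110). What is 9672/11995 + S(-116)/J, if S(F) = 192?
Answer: 14922792/21363095 ≈ 0.69853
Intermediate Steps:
J = -1781 (J = -21 - 1760 = -1781)
9672/11995 + S(-116)/J = 9672/11995 + 192/(-1781) = 9672*(1/11995) + 192*(-1/1781) = 9672/11995 - 192/1781 = 14922792/21363095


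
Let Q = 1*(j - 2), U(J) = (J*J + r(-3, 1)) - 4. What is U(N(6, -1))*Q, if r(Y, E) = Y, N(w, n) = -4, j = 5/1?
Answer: 27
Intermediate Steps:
j = 5 (j = 5*1 = 5)
U(J) = -7 + J² (U(J) = (J*J - 3) - 4 = (J² - 3) - 4 = (-3 + J²) - 4 = -7 + J²)
Q = 3 (Q = 1*(5 - 2) = 1*3 = 3)
U(N(6, -1))*Q = (-7 + (-4)²)*3 = (-7 + 16)*3 = 9*3 = 27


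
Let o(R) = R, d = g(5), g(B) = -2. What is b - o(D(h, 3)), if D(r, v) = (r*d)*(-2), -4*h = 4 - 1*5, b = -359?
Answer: -360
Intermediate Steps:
d = -2
h = ¼ (h = -(4 - 1*5)/4 = -(4 - 5)/4 = -¼*(-1) = ¼ ≈ 0.25000)
D(r, v) = 4*r (D(r, v) = (r*(-2))*(-2) = -2*r*(-2) = 4*r)
b - o(D(h, 3)) = -359 - 4/4 = -359 - 1*1 = -359 - 1 = -360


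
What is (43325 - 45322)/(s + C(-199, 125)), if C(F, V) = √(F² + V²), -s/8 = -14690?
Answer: -117343720/6905447587 + 1997*√55226/13810895174 ≈ -0.016959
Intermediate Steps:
s = 117520 (s = -8*(-14690) = 117520)
(43325 - 45322)/(s + C(-199, 125)) = (43325 - 45322)/(117520 + √((-199)² + 125²)) = -1997/(117520 + √(39601 + 15625)) = -1997/(117520 + √55226)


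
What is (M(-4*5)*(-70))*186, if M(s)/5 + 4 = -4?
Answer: 520800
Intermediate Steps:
M(s) = -40 (M(s) = -20 + 5*(-4) = -20 - 20 = -40)
(M(-4*5)*(-70))*186 = -40*(-70)*186 = 2800*186 = 520800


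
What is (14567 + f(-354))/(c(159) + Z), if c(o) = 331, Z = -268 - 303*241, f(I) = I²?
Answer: -139883/72960 ≈ -1.9173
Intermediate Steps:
Z = -73291 (Z = -268 - 73023 = -73291)
(14567 + f(-354))/(c(159) + Z) = (14567 + (-354)²)/(331 - 73291) = (14567 + 125316)/(-72960) = 139883*(-1/72960) = -139883/72960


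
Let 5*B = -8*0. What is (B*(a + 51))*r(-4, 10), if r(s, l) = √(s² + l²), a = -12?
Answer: 0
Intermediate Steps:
B = 0 (B = (-8*0)/5 = (⅕)*0 = 0)
r(s, l) = √(l² + s²)
(B*(a + 51))*r(-4, 10) = (0*(-12 + 51))*√(10² + (-4)²) = (0*39)*√(100 + 16) = 0*√116 = 0*(2*√29) = 0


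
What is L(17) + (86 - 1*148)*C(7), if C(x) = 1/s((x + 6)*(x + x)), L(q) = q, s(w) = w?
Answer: 1516/91 ≈ 16.659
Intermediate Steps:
C(x) = 1/(2*x*(6 + x)) (C(x) = 1/((x + 6)*(x + x)) = 1/((6 + x)*(2*x)) = 1/(2*x*(6 + x)))
L(17) + (86 - 1*148)*C(7) = 17 + (86 - 1*148)*((½)/(7*(6 + 7))) = 17 + (86 - 148)*((½)*(⅐)/13) = 17 - 31/(7*13) = 17 - 62*1/182 = 17 - 31/91 = 1516/91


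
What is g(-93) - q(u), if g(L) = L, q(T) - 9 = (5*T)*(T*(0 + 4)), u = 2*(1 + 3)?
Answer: -1382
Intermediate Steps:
u = 8 (u = 2*4 = 8)
q(T) = 9 + 20*T² (q(T) = 9 + (5*T)*(T*(0 + 4)) = 9 + (5*T)*(T*4) = 9 + (5*T)*(4*T) = 9 + 20*T²)
g(-93) - q(u) = -93 - (9 + 20*8²) = -93 - (9 + 20*64) = -93 - (9 + 1280) = -93 - 1*1289 = -93 - 1289 = -1382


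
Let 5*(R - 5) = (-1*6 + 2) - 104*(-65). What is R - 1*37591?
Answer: -181174/5 ≈ -36235.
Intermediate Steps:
R = 6781/5 (R = 5 + ((-1*6 + 2) - 104*(-65))/5 = 5 + ((-6 + 2) + 6760)/5 = 5 + (-4 + 6760)/5 = 5 + (1/5)*6756 = 5 + 6756/5 = 6781/5 ≈ 1356.2)
R - 1*37591 = 6781/5 - 1*37591 = 6781/5 - 37591 = -181174/5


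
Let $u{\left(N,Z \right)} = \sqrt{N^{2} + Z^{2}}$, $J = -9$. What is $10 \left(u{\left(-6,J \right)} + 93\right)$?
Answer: $930 + 30 \sqrt{13} \approx 1038.2$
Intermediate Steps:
$10 \left(u{\left(-6,J \right)} + 93\right) = 10 \left(\sqrt{\left(-6\right)^{2} + \left(-9\right)^{2}} + 93\right) = 10 \left(\sqrt{36 + 81} + 93\right) = 10 \left(\sqrt{117} + 93\right) = 10 \left(3 \sqrt{13} + 93\right) = 10 \left(93 + 3 \sqrt{13}\right) = 930 + 30 \sqrt{13}$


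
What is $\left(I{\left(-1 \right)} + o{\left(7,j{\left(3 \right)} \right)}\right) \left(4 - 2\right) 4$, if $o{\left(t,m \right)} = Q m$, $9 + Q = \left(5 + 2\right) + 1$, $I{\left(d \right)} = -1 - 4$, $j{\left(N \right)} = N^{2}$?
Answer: $-112$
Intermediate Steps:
$I{\left(d \right)} = -5$ ($I{\left(d \right)} = -1 - 4 = -5$)
$Q = -1$ ($Q = -9 + \left(\left(5 + 2\right) + 1\right) = -9 + \left(7 + 1\right) = -9 + 8 = -1$)
$o{\left(t,m \right)} = - m$
$\left(I{\left(-1 \right)} + o{\left(7,j{\left(3 \right)} \right)}\right) \left(4 - 2\right) 4 = \left(-5 - 3^{2}\right) \left(4 - 2\right) 4 = \left(-5 - 9\right) 2 \cdot 4 = \left(-5 - 9\right) 8 = \left(-14\right) 8 = -112$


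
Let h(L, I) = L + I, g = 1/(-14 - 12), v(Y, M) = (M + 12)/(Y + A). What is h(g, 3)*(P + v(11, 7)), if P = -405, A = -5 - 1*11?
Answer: -78694/65 ≈ -1210.7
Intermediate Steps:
A = -16 (A = -5 - 11 = -16)
v(Y, M) = (12 + M)/(-16 + Y) (v(Y, M) = (M + 12)/(Y - 16) = (12 + M)/(-16 + Y))
g = -1/26 (g = 1/(-26) = -1/26 ≈ -0.038462)
h(L, I) = I + L
h(g, 3)*(P + v(11, 7)) = (3 - 1/26)*(-405 + (12 + 7)/(-16 + 11)) = 77*(-405 + 19/(-5))/26 = 77*(-405 - ⅕*19)/26 = 77*(-405 - 19/5)/26 = (77/26)*(-2044/5) = -78694/65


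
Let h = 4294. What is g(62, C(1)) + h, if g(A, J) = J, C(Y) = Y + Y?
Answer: 4296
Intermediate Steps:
C(Y) = 2*Y
g(62, C(1)) + h = 2*1 + 4294 = 2 + 4294 = 4296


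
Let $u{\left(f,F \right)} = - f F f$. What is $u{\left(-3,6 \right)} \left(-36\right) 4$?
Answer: $7776$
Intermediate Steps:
$u{\left(f,F \right)} = - F f^{2}$
$u{\left(-3,6 \right)} \left(-36\right) 4 = \left(-1\right) 6 \left(-3\right)^{2} \left(-36\right) 4 = \left(-1\right) 6 \cdot 9 \left(-36\right) 4 = \left(-54\right) \left(-36\right) 4 = 1944 \cdot 4 = 7776$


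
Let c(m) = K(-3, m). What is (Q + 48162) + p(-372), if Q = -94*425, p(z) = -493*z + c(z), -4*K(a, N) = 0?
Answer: 191608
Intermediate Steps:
K(a, N) = 0 (K(a, N) = -¼*0 = 0)
c(m) = 0
p(z) = -493*z (p(z) = -493*z + 0 = -493*z)
Q = -39950
(Q + 48162) + p(-372) = (-39950 + 48162) - 493*(-372) = 8212 + 183396 = 191608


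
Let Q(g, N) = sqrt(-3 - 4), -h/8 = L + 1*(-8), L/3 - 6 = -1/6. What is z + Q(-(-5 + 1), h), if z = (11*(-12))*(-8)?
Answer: 1056 + I*sqrt(7) ≈ 1056.0 + 2.6458*I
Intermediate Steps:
L = 35/2 (L = 18 + 3*(-1/6) = 18 - 1/2 = 35/2 ≈ 17.500)
h = -76 (h = -8*(35/2 + 1*(-8)) = -8*(35/2 - 8) = -8*19/2 = -76)
Q(g, N) = I*sqrt(7) (Q(g, N) = sqrt(-7) = I*sqrt(7))
z = 1056 (z = -132*(-8) = 1056)
z + Q(-(-5 + 1), h) = 1056 + I*sqrt(7)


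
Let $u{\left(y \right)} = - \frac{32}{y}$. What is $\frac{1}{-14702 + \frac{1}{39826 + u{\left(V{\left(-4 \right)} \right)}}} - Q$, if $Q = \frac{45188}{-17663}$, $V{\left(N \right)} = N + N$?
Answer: $\frac{26460515301602}{10343111179917} \approx 2.5583$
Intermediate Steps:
$V{\left(N \right)} = 2 N$
$Q = - \frac{45188}{17663}$ ($Q = 45188 \left(- \frac{1}{17663}\right) = - \frac{45188}{17663} \approx -2.5583$)
$\frac{1}{-14702 + \frac{1}{39826 + u{\left(V{\left(-4 \right)} \right)}}} - Q = \frac{1}{-14702 + \frac{1}{39826 - \frac{32}{2 \left(-4\right)}}} - - \frac{45188}{17663} = \frac{1}{-14702 + \frac{1}{39826 - \frac{32}{-8}}} + \frac{45188}{17663} = \frac{1}{-14702 + \frac{1}{39826 - -4}} + \frac{45188}{17663} = \frac{1}{-14702 + \frac{1}{39826 + 4}} + \frac{45188}{17663} = \frac{1}{-14702 + \frac{1}{39830}} + \frac{45188}{17663} = \frac{1}{- \frac{585580659}{39830}} + \frac{45188}{17663} = - \frac{39830}{585580659} + \frac{45188}{17663} = \frac{26460515301602}{10343111179917}$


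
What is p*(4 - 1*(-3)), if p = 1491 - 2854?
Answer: -9541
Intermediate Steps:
p = -1363
p*(4 - 1*(-3)) = -1363*(4 - 1*(-3)) = -1363*(4 + 3) = -1363*7 = -9541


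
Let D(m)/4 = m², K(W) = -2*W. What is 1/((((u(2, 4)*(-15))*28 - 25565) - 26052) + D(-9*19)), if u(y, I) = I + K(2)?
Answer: 1/65347 ≈ 1.5303e-5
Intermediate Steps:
u(y, I) = -4 + I (u(y, I) = I - 2*2 = I - 4 = -4 + I)
D(m) = 4*m²
1/((((u(2, 4)*(-15))*28 - 25565) - 26052) + D(-9*19)) = 1/(((((-4 + 4)*(-15))*28 - 25565) - 26052) + 4*(-9*19)²) = 1/((((0*(-15))*28 - 25565) - 26052) + 4*(-171)²) = 1/(((0*28 - 25565) - 26052) + 4*29241) = 1/(((0 - 25565) - 26052) + 116964) = 1/((-25565 - 26052) + 116964) = 1/(-51617 + 116964) = 1/65347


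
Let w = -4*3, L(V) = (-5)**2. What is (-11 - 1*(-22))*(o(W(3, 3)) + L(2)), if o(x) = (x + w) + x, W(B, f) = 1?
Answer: 165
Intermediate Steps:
L(V) = 25
w = -12
o(x) = -12 + 2*x (o(x) = (x - 12) + x = (-12 + x) + x = -12 + 2*x)
(-11 - 1*(-22))*(o(W(3, 3)) + L(2)) = (-11 - 1*(-22))*((-12 + 2*1) + 25) = (-11 + 22)*((-12 + 2) + 25) = 11*(-10 + 25) = 11*15 = 165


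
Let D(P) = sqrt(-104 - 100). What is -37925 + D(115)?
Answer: -37925 + 2*I*sqrt(51) ≈ -37925.0 + 14.283*I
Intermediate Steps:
D(P) = 2*I*sqrt(51) (D(P) = sqrt(-204) = 2*I*sqrt(51))
-37925 + D(115) = -37925 + 2*I*sqrt(51)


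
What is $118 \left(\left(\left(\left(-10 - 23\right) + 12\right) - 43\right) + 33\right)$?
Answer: $-3658$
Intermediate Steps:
$118 \left(\left(\left(\left(-10 - 23\right) + 12\right) - 43\right) + 33\right) = 118 \left(\left(\left(-33 + 12\right) - 43\right) + 33\right) = 118 \left(\left(-21 - 43\right) + 33\right) = 118 \left(-64 + 33\right) = 118 \left(-31\right) = -3658$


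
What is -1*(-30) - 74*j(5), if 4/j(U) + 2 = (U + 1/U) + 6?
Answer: -50/23 ≈ -2.1739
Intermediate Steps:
j(U) = 4/(4 + U + 1/U) (j(U) = 4/(-2 + ((U + 1/U) + 6)) = 4/(-2 + (6 + U + 1/U)) = 4/(4 + U + 1/U))
-1*(-30) - 74*j(5) = -1*(-30) - 296*5/(1 + 5² + 4*5) = 30 - 296*5/(1 + 25 + 20) = 30 - 296*5/46 = 30 - 74*10/23 = 30 - 740/23 = -50/23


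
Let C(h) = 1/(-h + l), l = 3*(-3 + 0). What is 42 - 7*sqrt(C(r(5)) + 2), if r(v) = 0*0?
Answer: 42 - 7*sqrt(17)/3 ≈ 32.379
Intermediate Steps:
r(v) = 0
l = -9 (l = 3*(-3) = -9)
C(h) = 1/(-9 - h) (C(h) = 1/(-h - 9) = 1/(-9 - h))
42 - 7*sqrt(C(r(5)) + 2) = 42 - 7*sqrt(-1/(9 + 0) + 2) = 42 - 7*sqrt(-1/9 + 2) = 42 - 7*sqrt(17)/3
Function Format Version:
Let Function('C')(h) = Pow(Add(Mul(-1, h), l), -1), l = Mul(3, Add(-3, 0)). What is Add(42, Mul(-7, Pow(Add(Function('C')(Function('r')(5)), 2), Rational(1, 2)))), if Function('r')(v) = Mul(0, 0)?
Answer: Add(42, Mul(Rational(-7, 3), Pow(17, Rational(1, 2)))) ≈ 32.379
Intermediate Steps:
Function('r')(v) = 0
l = -9 (l = Mul(3, -3) = -9)
Function('C')(h) = Pow(Add(-9, Mul(-1, h)), -1) (Function('C')(h) = Pow(Add(Mul(-1, h), -9), -1) = Pow(Add(-9, Mul(-1, h)), -1))
Add(42, Mul(-7, Pow(Add(Function('C')(Function('r')(5)), 2), Rational(1, 2)))) = Add(42, Mul(-7, Pow(Add(Mul(-1, Pow(Add(9, 0), -1)), 2), Rational(1, 2)))) = Add(42, Mul(-7, Pow(Add(Mul(-1, Pow(9, -1)), 2), Rational(1, 2)))) = Add(42, Mul(-7, Pow(Add(Mul(-1, Rational(1, 9)), 2), Rational(1, 2)))) = Add(42, Mul(-7, Pow(Add(Rational(-1, 9), 2), Rational(1, 2)))) = Add(42, Mul(-7, Pow(Rational(17, 9), Rational(1, 2)))) = Add(42, Mul(-7, Mul(Rational(1, 3), Pow(17, Rational(1, 2))))) = Add(42, Mul(Rational(-7, 3), Pow(17, Rational(1, 2))))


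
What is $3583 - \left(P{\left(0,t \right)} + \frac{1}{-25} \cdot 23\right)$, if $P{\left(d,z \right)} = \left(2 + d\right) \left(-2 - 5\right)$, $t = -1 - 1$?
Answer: $\frac{89948}{25} \approx 3597.9$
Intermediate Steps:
$t = -2$
$P{\left(d,z \right)} = -14 - 7 d$ ($P{\left(d,z \right)} = \left(2 + d\right) \left(-7\right) = -14 - 7 d$)
$3583 - \left(P{\left(0,t \right)} + \frac{1}{-25} \cdot 23\right) = 3583 - \left(\left(-14 - 0\right) + \frac{1}{-25} \cdot 23\right) = 3583 - \left(\left(-14 + 0\right) - \frac{23}{25}\right) = 3583 - \left(-14 - \frac{23}{25}\right) = 3583 - - \frac{373}{25} = 3583 + \frac{373}{25} = \frac{89948}{25}$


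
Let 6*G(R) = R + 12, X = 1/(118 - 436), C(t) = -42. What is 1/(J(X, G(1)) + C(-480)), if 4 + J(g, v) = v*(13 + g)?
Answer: -1908/34039 ≈ -0.056053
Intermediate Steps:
X = -1/318 (X = 1/(-318) = -1/318 ≈ -0.0031447)
G(R) = 2 + R/6 (G(R) = (R + 12)/6 = (12 + R)/6 = 2 + R/6)
J(g, v) = -4 + v*(13 + g)
1/(J(X, G(1)) + C(-480)) = 1/((-4 + 13*(2 + (1/6)*1) - (2 + (1/6)*1)/318) - 42) = 1/((-4 + 13*(2 + 1/6) - (2 + 1/6)/318) - 42) = 1/((-4 + 13*(13/6) - 1/318*13/6) - 42) = 1/((-4 + 169/6 - 13/1908) - 42) = 1/(46097/1908 - 42) = 1/(-34039/1908) = -1908/34039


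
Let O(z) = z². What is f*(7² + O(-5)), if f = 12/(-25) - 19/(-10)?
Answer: 2627/25 ≈ 105.08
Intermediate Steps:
f = 71/50 (f = 12*(-1/25) - 19*(-⅒) = -12/25 + 19/10 = 71/50 ≈ 1.4200)
f*(7² + O(-5)) = 71*(7² + (-5)²)/50 = 71*(49 + 25)/50 = (71/50)*74 = 2627/25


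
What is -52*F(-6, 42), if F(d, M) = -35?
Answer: 1820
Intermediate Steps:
-52*F(-6, 42) = -52*(-35) = 1820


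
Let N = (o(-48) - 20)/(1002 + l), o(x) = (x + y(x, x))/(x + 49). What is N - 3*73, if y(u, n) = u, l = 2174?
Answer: -173915/794 ≈ -219.04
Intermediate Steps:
o(x) = 2*x/(49 + x) (o(x) = (x + x)/(x + 49) = (2*x)/(49 + x) = 2*x/(49 + x))
N = -29/794 (N = (2*(-48)/(49 - 48) - 20)/(1002 + 2174) = (2*(-48)/1 - 20)/3176 = (2*(-48)*1 - 20)*(1/3176) = (-96 - 20)*(1/3176) = -116*1/3176 = -29/794 ≈ -0.036524)
N - 3*73 = -29/794 - 3*73 = -29/794 - 219 = -173915/794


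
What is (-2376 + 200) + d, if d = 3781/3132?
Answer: -6811451/3132 ≈ -2174.8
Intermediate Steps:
d = 3781/3132 (d = 3781*(1/3132) = 3781/3132 ≈ 1.2072)
(-2376 + 200) + d = (-2376 + 200) + 3781/3132 = -2176 + 3781/3132 = -6811451/3132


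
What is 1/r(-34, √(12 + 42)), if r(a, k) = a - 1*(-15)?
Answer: -1/19 ≈ -0.052632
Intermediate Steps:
r(a, k) = 15 + a (r(a, k) = a + 15 = 15 + a)
1/r(-34, √(12 + 42)) = 1/(15 - 34) = 1/(-19) = -1/19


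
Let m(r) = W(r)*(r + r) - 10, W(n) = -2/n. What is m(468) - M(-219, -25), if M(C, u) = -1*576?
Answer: 562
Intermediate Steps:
M(C, u) = -576
m(r) = -14 (m(r) = (-2/r)*(r + r) - 10 = (-2/r)*(2*r) - 10 = -4 - 10 = -14)
m(468) - M(-219, -25) = -14 - 1*(-576) = -14 + 576 = 562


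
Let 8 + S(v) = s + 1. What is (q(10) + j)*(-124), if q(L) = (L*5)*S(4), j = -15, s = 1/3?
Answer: 129580/3 ≈ 43193.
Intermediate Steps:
s = ⅓ ≈ 0.33333
S(v) = -20/3 (S(v) = -8 + (⅓ + 1) = -8 + 4/3 = -20/3)
q(L) = -100*L/3 (q(L) = (L*5)*(-20/3) = (5*L)*(-20/3) = -100*L/3)
(q(10) + j)*(-124) = (-100/3*10 - 15)*(-124) = (-1000/3 - 15)*(-124) = -1045/3*(-124) = 129580/3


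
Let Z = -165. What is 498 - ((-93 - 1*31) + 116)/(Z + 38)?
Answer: 63238/127 ≈ 497.94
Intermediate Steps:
498 - ((-93 - 1*31) + 116)/(Z + 38) = 498 - ((-93 - 1*31) + 116)/(-165 + 38) = 498 - ((-93 - 31) + 116)/(-127) = 498 - (-124 + 116)*(-1)/127 = 498 - (-8)*(-1)/127 = 498 - 1*8/127 = 498 - 8/127 = 63238/127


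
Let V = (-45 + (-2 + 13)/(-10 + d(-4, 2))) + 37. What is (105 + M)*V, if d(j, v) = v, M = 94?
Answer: -14925/8 ≈ -1865.6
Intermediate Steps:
V = -75/8 (V = (-45 + (-2 + 13)/(-10 + 2)) + 37 = (-45 + 11/(-8)) + 37 = (-45 + 11*(-1/8)) + 37 = (-45 - 11/8) + 37 = -371/8 + 37 = -75/8 ≈ -9.3750)
(105 + M)*V = (105 + 94)*(-75/8) = 199*(-75/8) = -14925/8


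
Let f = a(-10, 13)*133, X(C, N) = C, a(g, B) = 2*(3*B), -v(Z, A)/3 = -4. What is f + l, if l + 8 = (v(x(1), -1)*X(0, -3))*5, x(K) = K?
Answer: 10366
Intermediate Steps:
v(Z, A) = 12 (v(Z, A) = -3*(-4) = 12)
a(g, B) = 6*B
f = 10374 (f = (6*13)*133 = 78*133 = 10374)
l = -8 (l = -8 + (12*0)*5 = -8 + 0*5 = -8 + 0 = -8)
f + l = 10374 - 8 = 10366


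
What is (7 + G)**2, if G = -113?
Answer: 11236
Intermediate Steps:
(7 + G)**2 = (7 - 113)**2 = (-106)**2 = 11236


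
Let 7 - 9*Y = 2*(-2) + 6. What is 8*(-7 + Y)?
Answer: -464/9 ≈ -51.556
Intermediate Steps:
Y = 5/9 (Y = 7/9 - (2*(-2) + 6)/9 = 7/9 - (-4 + 6)/9 = 7/9 - ⅑*2 = 7/9 - 2/9 = 5/9 ≈ 0.55556)
8*(-7 + Y) = 8*(-7 + 5/9) = 8*(-58/9) = -464/9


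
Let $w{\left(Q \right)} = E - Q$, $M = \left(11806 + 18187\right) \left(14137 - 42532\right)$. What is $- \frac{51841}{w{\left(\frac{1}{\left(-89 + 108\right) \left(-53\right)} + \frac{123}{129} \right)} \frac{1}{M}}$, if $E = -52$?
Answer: $- \frac{1911758707920069135}{2292896} \approx -8.3378 \cdot 10^{11}$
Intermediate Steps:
$M = -851651235$ ($M = 29993 \left(-28395\right) = -851651235$)
$w{\left(Q \right)} = -52 - Q$
$- \frac{51841}{w{\left(\frac{1}{\left(-89 + 108\right) \left(-53\right)} + \frac{123}{129} \right)} \frac{1}{M}} = - \frac{51841}{\left(-52 - \left(\frac{1}{\left(-89 + 108\right) \left(-53\right)} + \frac{123}{129}\right)\right) \frac{1}{-851651235}} = - \frac{51841}{\left(-52 - \left(\frac{1}{19} \left(- \frac{1}{53}\right) + 123 \cdot \frac{1}{129}\right)\right) \left(- \frac{1}{851651235}\right)} = - \frac{51841}{\left(-52 - \left(\frac{1}{19} \left(- \frac{1}{53}\right) + \frac{41}{43}\right)\right) \left(- \frac{1}{851651235}\right)} = - \frac{51841}{\left(-52 - \left(- \frac{1}{1007} + \frac{41}{43}\right)\right) \left(- \frac{1}{851651235}\right)} = - \frac{51841}{\left(-52 - \frac{41244}{43301}\right) \left(- \frac{1}{851651235}\right)} = - \frac{51841}{\left(- \frac{2292896}{43301}\right) \left(- \frac{1}{851651235}\right)} = - \frac{51841}{\frac{2292896}{36877350126735}} = \left(-51841\right) \frac{36877350126735}{2292896} = - \frac{1911758707920069135}{2292896}$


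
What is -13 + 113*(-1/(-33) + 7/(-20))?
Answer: -32423/660 ≈ -49.126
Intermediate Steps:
-13 + 113*(-1/(-33) + 7/(-20)) = -13 + 113*(-1*(-1/33) + 7*(-1/20)) = -13 + 113*(1/33 - 7/20) = -13 + 113*(-211/660) = -13 - 23843/660 = -32423/660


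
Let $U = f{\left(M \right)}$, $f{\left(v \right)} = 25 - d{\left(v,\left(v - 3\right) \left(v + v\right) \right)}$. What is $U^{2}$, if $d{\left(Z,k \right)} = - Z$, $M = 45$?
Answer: $4900$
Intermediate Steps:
$f{\left(v \right)} = 25 + v$ ($f{\left(v \right)} = 25 - - v = 25 + v$)
$U = 70$ ($U = 25 + 45 = 70$)
$U^{2} = 70^{2} = 4900$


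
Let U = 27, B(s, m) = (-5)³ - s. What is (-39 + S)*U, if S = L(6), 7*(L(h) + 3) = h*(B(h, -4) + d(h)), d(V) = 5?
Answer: -4050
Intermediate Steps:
B(s, m) = -125 - s
L(h) = -3 + h*(-120 - h)/7 (L(h) = -3 + (h*((-125 - h) + 5))/7 = -3 + (h*(-120 - h))/7 = -3 + h*(-120 - h)/7)
S = -111 (S = -3 + (5/7)*6 - ⅐*6*(125 + 6) = -3 + 30/7 - ⅐*6*131 = -3 + 30/7 - 786/7 = -111)
(-39 + S)*U = (-39 - 111)*27 = -150*27 = -4050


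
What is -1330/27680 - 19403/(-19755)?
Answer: 51080089/54681840 ≈ 0.93413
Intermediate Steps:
-1330/27680 - 19403/(-19755) = -1330*1/27680 - 19403*(-1/19755) = -133/2768 + 19403/19755 = 51080089/54681840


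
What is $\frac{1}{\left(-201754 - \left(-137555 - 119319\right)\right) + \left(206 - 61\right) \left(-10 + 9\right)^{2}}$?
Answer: $\frac{1}{55265} \approx 1.8095 \cdot 10^{-5}$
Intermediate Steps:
$\frac{1}{\left(-201754 - \left(-137555 - 119319\right)\right) + \left(206 - 61\right) \left(-10 + 9\right)^{2}} = \frac{1}{\left(-201754 - \left(-137555 - 119319\right)\right) + 145 \left(-1\right)^{2}} = \frac{1}{\left(-201754 - -256874\right) + 145 \cdot 1} = \frac{1}{\left(-201754 + 256874\right) + 145} = \frac{1}{55120 + 145} = \frac{1}{55265}$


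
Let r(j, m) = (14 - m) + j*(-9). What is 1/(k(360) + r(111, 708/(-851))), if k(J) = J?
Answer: -851/531167 ≈ -0.0016021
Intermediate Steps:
r(j, m) = 14 - m - 9*j (r(j, m) = (14 - m) - 9*j = 14 - m - 9*j)
1/(k(360) + r(111, 708/(-851))) = 1/(360 + (14 - 708/(-851) - 9*111)) = 1/(360 + (14 - 708*(-1)/851 - 999)) = 1/(360 + (14 - 1*(-708/851) - 999)) = 1/(360 + (14 + 708/851 - 999)) = 1/(360 - 837527/851) = 1/(-531167/851) = -851/531167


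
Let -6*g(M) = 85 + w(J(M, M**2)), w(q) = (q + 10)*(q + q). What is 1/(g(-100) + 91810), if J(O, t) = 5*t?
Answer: -6/5000449225 ≈ -1.1999e-9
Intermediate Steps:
w(q) = 2*q*(10 + q) (w(q) = (10 + q)*(2*q) = 2*q*(10 + q))
g(M) = -85/6 - 5*M**2*(10 + 5*M**2)/3 (g(M) = -(85 + 2*(5*M**2)*(10 + 5*M**2))/6 = -(85 + 10*M**2*(10 + 5*M**2))/6 = -85/6 - 5*M**2*(10 + 5*M**2)/3)
1/(g(-100) + 91810) = 1/((-85/6 + (25/3)*(-100)**2*(-2 - 1*(-100)**2)) + 91810) = 1/((-85/6 + (25/3)*10000*(-2 - 1*10000)) + 91810) = 1/((-85/6 + (25/3)*10000*(-2 - 10000)) + 91810) = 1/((-85/6 + (25/3)*10000*(-10002)) + 91810) = 1/((-85/6 - 833500000) + 91810) = 1/(-5001000085/6 + 91810) = 1/(-5000449225/6) = -6/5000449225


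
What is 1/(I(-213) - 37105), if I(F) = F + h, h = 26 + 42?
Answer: -1/37250 ≈ -2.6846e-5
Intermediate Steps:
h = 68
I(F) = 68 + F (I(F) = F + 68 = 68 + F)
1/(I(-213) - 37105) = 1/((68 - 213) - 37105) = 1/(-145 - 37105) = 1/(-37250) = -1/37250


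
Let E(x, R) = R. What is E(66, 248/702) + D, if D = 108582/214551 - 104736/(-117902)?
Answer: 862089623986/493271844039 ≈ 1.7477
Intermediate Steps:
D = 5878874750/4215998667 (D = 108582*(1/214551) - 104736*(-1/117902) = 36194/71517 + 52368/58951 = 5878874750/4215998667 ≈ 1.3944)
E(66, 248/702) + D = 248/702 + 5878874750/4215998667 = 248*(1/702) + 5878874750/4215998667 = 124/351 + 5878874750/4215998667 = 862089623986/493271844039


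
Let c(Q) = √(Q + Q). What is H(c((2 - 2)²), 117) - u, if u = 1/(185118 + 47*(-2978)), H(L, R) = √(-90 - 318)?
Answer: -1/45152 + 2*I*√102 ≈ -2.2147e-5 + 20.199*I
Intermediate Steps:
c(Q) = √2*√Q (c(Q) = √(2*Q) = √2*√Q)
H(L, R) = 2*I*√102 (H(L, R) = √(-408) = 2*I*√102)
u = 1/45152 (u = 1/(185118 - 139966) = 1/45152 ≈ 2.2147e-5)
H(c((2 - 2)²), 117) - u = 2*I*√102 - 1*1/45152 = 2*I*√102 - 1/45152 = -1/45152 + 2*I*√102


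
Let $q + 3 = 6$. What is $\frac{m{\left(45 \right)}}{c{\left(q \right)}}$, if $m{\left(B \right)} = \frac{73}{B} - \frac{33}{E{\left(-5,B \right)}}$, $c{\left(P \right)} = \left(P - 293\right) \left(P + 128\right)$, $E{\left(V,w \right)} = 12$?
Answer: $\frac{7}{235800} \approx 2.9686 \cdot 10^{-5}$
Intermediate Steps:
$q = 3$ ($q = -3 + 6 = 3$)
$c{\left(P \right)} = \left(-293 + P\right) \left(128 + P\right)$
$m{\left(B \right)} = - \frac{11}{4} + \frac{73}{B}$ ($m{\left(B \right)} = \frac{73}{B} - \frac{33}{12} = \frac{73}{B} - \frac{11}{4} = - \frac{11}{4} + \frac{73}{B}$)
$\frac{m{\left(45 \right)}}{c{\left(q \right)}} = \frac{- \frac{11}{4} + \frac{73}{45}}{-37504 + 3^{2} - 495} = \frac{- \frac{11}{4} + 73 \cdot \frac{1}{45}}{-37504 + 9 - 495} = \frac{- \frac{11}{4} + \frac{73}{45}}{-37990} = \left(- \frac{203}{180}\right) \left(- \frac{1}{37990}\right) = \frac{7}{235800}$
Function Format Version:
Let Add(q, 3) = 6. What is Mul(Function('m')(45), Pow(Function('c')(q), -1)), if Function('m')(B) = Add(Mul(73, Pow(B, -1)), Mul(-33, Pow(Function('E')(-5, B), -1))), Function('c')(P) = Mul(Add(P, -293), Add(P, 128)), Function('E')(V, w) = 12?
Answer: Rational(7, 235800) ≈ 2.9686e-5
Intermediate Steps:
q = 3 (q = Add(-3, 6) = 3)
Function('c')(P) = Mul(Add(-293, P), Add(128, P))
Function('m')(B) = Add(Rational(-11, 4), Mul(73, Pow(B, -1))) (Function('m')(B) = Add(Mul(73, Pow(B, -1)), Mul(-33, Pow(12, -1))) = Add(Mul(73, Pow(B, -1)), Mul(-33, Rational(1, 12))) = Add(Mul(73, Pow(B, -1)), Rational(-11, 4)) = Add(Rational(-11, 4), Mul(73, Pow(B, -1))))
Mul(Function('m')(45), Pow(Function('c')(q), -1)) = Mul(Add(Rational(-11, 4), Mul(73, Pow(45, -1))), Pow(Add(-37504, Pow(3, 2), Mul(-165, 3)), -1)) = Mul(Add(Rational(-11, 4), Mul(73, Rational(1, 45))), Pow(Add(-37504, 9, -495), -1)) = Mul(Add(Rational(-11, 4), Rational(73, 45)), Pow(-37990, -1)) = Mul(Rational(-203, 180), Rational(-1, 37990)) = Rational(7, 235800)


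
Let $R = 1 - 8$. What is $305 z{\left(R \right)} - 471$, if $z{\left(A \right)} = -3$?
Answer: $-1386$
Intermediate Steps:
$R = -7$
$305 z{\left(R \right)} - 471 = 305 \left(-3\right) - 471 = -915 - 471 = -1386$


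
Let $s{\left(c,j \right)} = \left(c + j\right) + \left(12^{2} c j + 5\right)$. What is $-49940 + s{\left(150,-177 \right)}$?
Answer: $-3873162$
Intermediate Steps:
$s{\left(c,j \right)} = 5 + c + j + 144 c j$ ($s{\left(c,j \right)} = \left(c + j\right) + \left(144 c j + 5\right) = \left(c + j\right) + \left(5 + 144 c j\right) = 5 + c + j + 144 c j$)
$-49940 + s{\left(150,-177 \right)} = -49940 + \left(5 + 150 - 177 + 144 \cdot 150 \left(-177\right)\right) = -49940 + \left(5 + 150 - 177 - 3823200\right) = -49940 - 3823222 = -3873162$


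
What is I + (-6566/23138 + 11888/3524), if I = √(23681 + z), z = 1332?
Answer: 31490745/10192289 + √25013 ≈ 161.24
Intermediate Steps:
I = √25013 (I = √(23681 + 1332) = √25013 ≈ 158.16)
I + (-6566/23138 + 11888/3524) = √25013 + (-6566/23138 + 11888/3524) = √25013 + (-6566*1/23138 + 11888*(1/3524)) = √25013 + (-3283/11569 + 2972/881) = √25013 + 31490745/10192289 = 31490745/10192289 + √25013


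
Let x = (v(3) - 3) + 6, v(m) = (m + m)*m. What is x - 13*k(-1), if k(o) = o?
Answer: 34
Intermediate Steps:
v(m) = 2*m² (v(m) = (2*m)*m = 2*m²)
x = 21 (x = (2*3² - 3) + 6 = (2*9 - 3) + 6 = (18 - 3) + 6 = 15 + 6 = 21)
x - 13*k(-1) = 21 - 13*(-1) = 21 + 13 = 34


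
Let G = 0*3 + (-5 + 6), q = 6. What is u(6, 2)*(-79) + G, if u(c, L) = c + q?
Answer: -947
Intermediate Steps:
u(c, L) = 6 + c (u(c, L) = c + 6 = 6 + c)
G = 1 (G = 0 + 1 = 1)
u(6, 2)*(-79) + G = (6 + 6)*(-79) + 1 = 12*(-79) + 1 = -948 + 1 = -947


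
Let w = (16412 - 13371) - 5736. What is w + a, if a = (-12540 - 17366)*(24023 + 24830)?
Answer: -1461000513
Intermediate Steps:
a = -1460997818 (a = -29906*48853 = -1460997818)
w = -2695 (w = 3041 - 5736 = -2695)
w + a = -2695 - 1460997818 = -1461000513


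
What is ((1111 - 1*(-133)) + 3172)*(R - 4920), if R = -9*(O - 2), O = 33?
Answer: -22958784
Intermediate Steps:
R = -279 (R = -9*(33 - 2) = -9*31 = -279)
((1111 - 1*(-133)) + 3172)*(R - 4920) = ((1111 - 1*(-133)) + 3172)*(-279 - 4920) = ((1111 + 133) + 3172)*(-5199) = (1244 + 3172)*(-5199) = 4416*(-5199) = -22958784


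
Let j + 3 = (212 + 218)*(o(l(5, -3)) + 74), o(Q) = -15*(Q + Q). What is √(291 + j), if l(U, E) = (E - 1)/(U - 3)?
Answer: 2*√14477 ≈ 240.64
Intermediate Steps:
l(U, E) = (-1 + E)/(-3 + U)
o(Q) = -30*Q
j = 57617 (j = -3 + (212 + 218)*(-30*(-1 - 3)/(-3 + 5) + 74) = -3 + 430*(-30*(-4)/2 + 74) = -3 + 430*(-15*(-4) + 74) = -3 + 430*(-30*(-2) + 74) = -3 + 430*(60 + 74) = -3 + 430*134 = -3 + 57620 = 57617)
√(291 + j) = √(291 + 57617) = √57908 = 2*√14477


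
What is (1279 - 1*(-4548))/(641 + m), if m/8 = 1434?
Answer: 5827/12113 ≈ 0.48105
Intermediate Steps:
m = 11472 (m = 8*1434 = 11472)
(1279 - 1*(-4548))/(641 + m) = (1279 - 1*(-4548))/(641 + 11472) = (1279 + 4548)/12113 = 5827*(1/12113) = 5827/12113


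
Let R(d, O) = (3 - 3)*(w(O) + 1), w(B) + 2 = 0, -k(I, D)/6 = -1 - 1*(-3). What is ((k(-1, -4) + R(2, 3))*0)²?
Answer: 0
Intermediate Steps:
k(I, D) = -12 (k(I, D) = -6*(-1 - 1*(-3)) = -6*(-1 + 3) = -6*2 = -12)
w(B) = -2 (w(B) = -2 + 0 = -2)
R(d, O) = 0 (R(d, O) = (3 - 3)*(-2 + 1) = 0*(-1) = 0)
((k(-1, -4) + R(2, 3))*0)² = ((-12 + 0)*0)² = (-12*0)² = 0² = 0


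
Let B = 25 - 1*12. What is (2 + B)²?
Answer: 225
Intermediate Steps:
B = 13 (B = 25 - 12 = 13)
(2 + B)² = (2 + 13)² = 15² = 225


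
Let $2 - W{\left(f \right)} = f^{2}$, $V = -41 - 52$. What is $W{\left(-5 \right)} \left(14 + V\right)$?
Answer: $1817$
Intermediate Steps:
$V = -93$
$W{\left(f \right)} = 2 - f^{2}$
$W{\left(-5 \right)} \left(14 + V\right) = \left(2 - \left(-5\right)^{2}\right) \left(14 - 93\right) = \left(2 - 25\right) \left(-79\right) = \left(-23\right) \left(-79\right) = 1817$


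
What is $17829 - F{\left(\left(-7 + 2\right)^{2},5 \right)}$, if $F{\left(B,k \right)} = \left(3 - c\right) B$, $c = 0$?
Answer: $17754$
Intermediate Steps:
$F{\left(B,k \right)} = 3 B$ ($F{\left(B,k \right)} = \left(3 - 0\right) B = \left(3 + 0\right) B = 3 B$)
$17829 - F{\left(\left(-7 + 2\right)^{2},5 \right)} = 17829 - 3 \left(-7 + 2\right)^{2} = 17829 - 3 \left(-5\right)^{2} = 17829 - 3 \cdot 25 = 17829 - 75 = 17754$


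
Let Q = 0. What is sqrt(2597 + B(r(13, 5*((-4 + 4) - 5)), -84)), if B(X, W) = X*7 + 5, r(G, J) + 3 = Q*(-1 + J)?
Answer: sqrt(2581) ≈ 50.804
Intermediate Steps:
r(G, J) = -3 (r(G, J) = -3 + 0*(-1 + J) = -3 + 0 = -3)
B(X, W) = 5 + 7*X (B(X, W) = 7*X + 5 = 5 + 7*X)
sqrt(2597 + B(r(13, 5*((-4 + 4) - 5)), -84)) = sqrt(2597 + (5 + 7*(-3))) = sqrt(2597 + (5 - 21)) = sqrt(2597 - 16) = sqrt(2581)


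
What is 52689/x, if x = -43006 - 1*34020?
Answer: -52689/77026 ≈ -0.68404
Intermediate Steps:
x = -77026 (x = -43006 - 34020 = -77026)
52689/x = 52689/(-77026) = 52689*(-1/77026) = -52689/77026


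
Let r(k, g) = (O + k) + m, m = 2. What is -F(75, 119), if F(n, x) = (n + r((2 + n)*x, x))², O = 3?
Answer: -85433049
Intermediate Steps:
r(k, g) = 5 + k (r(k, g) = (3 + k) + 2 = 5 + k)
F(n, x) = (5 + n + x*(2 + n))² (F(n, x) = (n + (5 + (2 + n)*x))² = (n + (5 + x*(2 + n)))² = (5 + n + x*(2 + n))²)
-F(75, 119) = -(5 + 75 + 119*(2 + 75))² = -(5 + 75 + 119*77)² = -(5 + 75 + 9163)² = -1*9243² = -1*85433049 = -85433049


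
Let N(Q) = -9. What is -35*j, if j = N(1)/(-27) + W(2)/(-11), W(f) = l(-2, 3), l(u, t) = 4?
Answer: 35/33 ≈ 1.0606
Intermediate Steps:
W(f) = 4
j = -1/33 (j = -9/(-27) + 4/(-11) = -9*(-1/27) + 4*(-1/11) = ⅓ - 4/11 = -1/33 ≈ -0.030303)
-35*j = -35*(-1/33) = 35/33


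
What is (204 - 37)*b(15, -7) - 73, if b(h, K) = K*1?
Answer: -1242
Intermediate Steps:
b(h, K) = K
(204 - 37)*b(15, -7) - 73 = (204 - 37)*(-7) - 73 = 167*(-7) - 73 = -1169 - 73 = -1242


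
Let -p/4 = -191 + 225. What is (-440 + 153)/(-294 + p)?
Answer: 287/430 ≈ 0.66744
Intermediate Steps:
p = -136 (p = -4*(-191 + 225) = -4*34 = -136)
(-440 + 153)/(-294 + p) = (-440 + 153)/(-294 - 136) = -287/(-430) = -287*(-1/430) = 287/430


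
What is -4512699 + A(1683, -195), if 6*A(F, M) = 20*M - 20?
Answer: -13540057/3 ≈ -4.5134e+6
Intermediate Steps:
A(F, M) = -10/3 + 10*M/3 (A(F, M) = (20*M - 20)/6 = (-20 + 20*M)/6 = -10/3 + 10*M/3)
-4512699 + A(1683, -195) = -4512699 + (-10/3 + (10/3)*(-195)) = -4512699 + (-10/3 - 650) = -4512699 - 1960/3 = -13540057/3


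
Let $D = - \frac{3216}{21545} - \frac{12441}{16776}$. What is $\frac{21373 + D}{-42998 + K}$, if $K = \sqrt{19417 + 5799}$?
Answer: $- \frac{55357861412744767}{111371547164618160} - \frac{2574904014733 \sqrt{394}}{27842886791154540} \approx -0.49889$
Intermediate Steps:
$K = 8 \sqrt{394}$ ($K = \sqrt{25216} = 8 \sqrt{394} \approx 158.8$)
$D = - \frac{107330987}{120479640}$ ($D = \left(-3216\right) \frac{1}{21545} - \frac{4147}{5592} = - \frac{3216}{21545} - \frac{4147}{5592} = - \frac{107330987}{120479640} \approx -0.89086$)
$\frac{21373 + D}{-42998 + K} = \frac{21373 - \frac{107330987}{120479640}}{-42998 + 8 \sqrt{394}} = \frac{2574904014733}{120479640 \left(-42998 + 8 \sqrt{394}\right)}$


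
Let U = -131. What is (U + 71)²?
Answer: 3600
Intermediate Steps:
(U + 71)² = (-131 + 71)² = (-60)² = 3600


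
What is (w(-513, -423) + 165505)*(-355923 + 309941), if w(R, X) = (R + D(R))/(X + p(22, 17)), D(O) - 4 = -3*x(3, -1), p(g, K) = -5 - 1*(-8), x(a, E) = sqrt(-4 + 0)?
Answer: -1598164393519/210 - 22991*I/35 ≈ -7.6103e+9 - 656.89*I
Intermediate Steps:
x(a, E) = 2*I (x(a, E) = sqrt(-4) = 2*I)
p(g, K) = 3 (p(g, K) = -5 + 8 = 3)
D(O) = 4 - 6*I
w(R, X) = (4 + R - 6*I)/(3 + X) (w(R, X) = (R + (4 - 6*I))/(X + 3) = (4 + R - 6*I)/(3 + X))
(w(-513, -423) + 165505)*(-355923 + 309941) = ((4 - 513 - 6*I)/(3 - 423) + 165505)*(-355923 + 309941) = ((-509 - 6*I)/(-420) + 165505)*(-45982) = (-(-509 - 6*I)/420 + 165505)*(-45982) = ((509/420 + I/70) + 165505)*(-45982) = (69512609/420 + I/70)*(-45982) = -1598164393519/210 - 22991*I/35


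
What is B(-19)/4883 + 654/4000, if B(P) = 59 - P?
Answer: 1752741/9766000 ≈ 0.17947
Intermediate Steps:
B(-19)/4883 + 654/4000 = (59 - 1*(-19))/4883 + 654/4000 = (59 + 19)*(1/4883) + 654*(1/4000) = 78*(1/4883) + 327/2000 = 78/4883 + 327/2000 = 1752741/9766000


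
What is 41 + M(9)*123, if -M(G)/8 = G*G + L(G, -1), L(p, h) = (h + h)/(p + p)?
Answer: -238661/3 ≈ -79554.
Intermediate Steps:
L(p, h) = h/p (L(p, h) = (2*h)/((2*p)) = (2*h)*(1/(2*p)) = h/p)
M(G) = -8*G**2 + 8/G (M(G) = -8*(G*G - 1/G) = -8*(G**2 - 1/G) = -8*G**2 + 8/G)
41 + M(9)*123 = 41 + (8*(1 - 1*9**3)/9)*123 = 41 + (8*(1/9)*(1 - 1*729))*123 = 41 + (8*(1/9)*(1 - 729))*123 = 41 + (8*(1/9)*(-728))*123 = 41 - 5824/9*123 = 41 - 238784/3 = -238661/3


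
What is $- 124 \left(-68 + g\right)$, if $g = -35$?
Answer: $12772$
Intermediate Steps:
$- 124 \left(-68 + g\right) = - 124 \left(-68 - 35\right) = \left(-124\right) \left(-103\right) = 12772$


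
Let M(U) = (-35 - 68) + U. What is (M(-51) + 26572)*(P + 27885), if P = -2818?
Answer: 662220006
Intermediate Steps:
M(U) = -103 + U
(M(-51) + 26572)*(P + 27885) = ((-103 - 51) + 26572)*(-2818 + 27885) = (-154 + 26572)*25067 = 26418*25067 = 662220006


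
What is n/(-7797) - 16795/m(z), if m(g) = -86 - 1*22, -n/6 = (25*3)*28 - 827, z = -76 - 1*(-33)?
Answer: 43925173/280692 ≈ 156.49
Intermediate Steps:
z = -43 (z = -76 + 33 = -43)
n = -7638 (n = -6*((25*3)*28 - 827) = -6*(75*28 - 827) = -6*(2100 - 827) = -6*1273 = -7638)
m(g) = -108 (m(g) = -86 - 22 = -108)
n/(-7797) - 16795/m(z) = -7638/(-7797) - 16795/(-108) = -7638*(-1/7797) - 16795*(-1/108) = 2546/2599 + 16795/108 = 43925173/280692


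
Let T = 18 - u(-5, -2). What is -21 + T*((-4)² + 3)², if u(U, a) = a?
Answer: 7199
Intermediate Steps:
T = 20 (T = 18 - 1*(-2) = 18 + 2 = 20)
-21 + T*((-4)² + 3)² = -21 + 20*((-4)² + 3)² = -21 + 20*(16 + 3)² = -21 + 20*19² = -21 + 20*361 = -21 + 7220 = 7199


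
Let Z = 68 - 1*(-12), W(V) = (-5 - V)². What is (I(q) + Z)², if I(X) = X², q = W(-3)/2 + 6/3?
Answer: 9216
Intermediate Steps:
Z = 80 (Z = 68 + 12 = 80)
q = 4 (q = (5 - 3)²/2 + 6/3 = 2²*(½) + 6*(⅓) = 4*(½) + 2 = 2 + 2 = 4)
(I(q) + Z)² = (4² + 80)² = (16 + 80)² = 96² = 9216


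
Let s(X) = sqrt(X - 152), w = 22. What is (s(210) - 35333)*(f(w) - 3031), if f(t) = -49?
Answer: 108825640 - 3080*sqrt(58) ≈ 1.0880e+8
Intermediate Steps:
s(X) = sqrt(-152 + X)
(s(210) - 35333)*(f(w) - 3031) = (sqrt(-152 + 210) - 35333)*(-49 - 3031) = (sqrt(58) - 35333)*(-3080) = (-35333 + sqrt(58))*(-3080) = 108825640 - 3080*sqrt(58)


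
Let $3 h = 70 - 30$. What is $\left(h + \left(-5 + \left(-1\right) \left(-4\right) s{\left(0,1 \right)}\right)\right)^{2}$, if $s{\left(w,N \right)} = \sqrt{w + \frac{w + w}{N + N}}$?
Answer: $\frac{625}{9} \approx 69.444$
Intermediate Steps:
$h = \frac{40}{3}$ ($h = \frac{70 - 30}{3} = \frac{1}{3} \cdot 40 = \frac{40}{3} \approx 13.333$)
$s{\left(w,N \right)} = \sqrt{w + \frac{w}{N}}$ ($s{\left(w,N \right)} = \sqrt{w + \frac{2 w}{2 N}} = \sqrt{w + 2 w \frac{1}{2 N}} = \sqrt{w + \frac{w}{N}}$)
$\left(h + \left(-5 + \left(-1\right) \left(-4\right) s{\left(0,1 \right)}\right)\right)^{2} = \left(\frac{40}{3} - \left(5 - \left(-1\right) \left(-4\right) \sqrt{0 + \frac{0}{1}}\right)\right)^{2} = \left(\frac{40}{3} - \left(5 - 4 \sqrt{0 + 0 \cdot 1}\right)\right)^{2} = \left(\frac{40}{3} - \left(5 - 4 \sqrt{0 + 0}\right)\right)^{2} = \left(\frac{40}{3} - \left(5 - 4 \sqrt{0}\right)\right)^{2} = \left(\frac{40}{3} + \left(-5 + 4 \cdot 0\right)\right)^{2} = \left(\frac{40}{3} + \left(-5 + 0\right)\right)^{2} = \left(\frac{40}{3} - 5\right)^{2} = \left(\frac{25}{3}\right)^{2} = \frac{625}{9}$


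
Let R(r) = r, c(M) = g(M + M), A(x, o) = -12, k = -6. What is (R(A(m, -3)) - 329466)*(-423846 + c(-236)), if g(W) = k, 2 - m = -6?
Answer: 139649909256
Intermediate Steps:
m = 8 (m = 2 - 1*(-6) = 2 + 6 = 8)
g(W) = -6
c(M) = -6
(R(A(m, -3)) - 329466)*(-423846 + c(-236)) = (-12 - 329466)*(-423846 - 6) = -329478*(-423852) = 139649909256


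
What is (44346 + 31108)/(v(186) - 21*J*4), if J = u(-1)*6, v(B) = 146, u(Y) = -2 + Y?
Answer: 37727/829 ≈ 45.509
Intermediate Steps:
J = -18 (J = (-2 - 1)*6 = -3*6 = -18)
(44346 + 31108)/(v(186) - 21*J*4) = (44346 + 31108)/(146 - 21*(-18)*4) = 75454/(146 + 378*4) = 75454/(146 + 1512) = 75454/1658 = 75454*(1/1658) = 37727/829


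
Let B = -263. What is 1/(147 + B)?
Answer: -1/116 ≈ -0.0086207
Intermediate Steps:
1/(147 + B) = 1/(147 - 263) = 1/(-116) = -1/116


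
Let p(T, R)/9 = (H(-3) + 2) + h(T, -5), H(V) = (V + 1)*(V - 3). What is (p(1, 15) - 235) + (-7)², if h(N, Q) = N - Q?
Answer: -6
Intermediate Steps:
H(V) = (1 + V)*(-3 + V)
p(T, R) = 171 + 9*T (p(T, R) = 9*(((-3 + (-3)² - 2*(-3)) + 2) + (T - 1*(-5))) = 9*(((-3 + 9 + 6) + 2) + (T + 5)) = 9*((12 + 2) + (5 + T)) = 9*(14 + (5 + T)) = 9*(19 + T) = 171 + 9*T)
(p(1, 15) - 235) + (-7)² = ((171 + 9*1) - 235) + (-7)² = ((171 + 9) - 235) + 49 = (180 - 235) + 49 = -55 + 49 = -6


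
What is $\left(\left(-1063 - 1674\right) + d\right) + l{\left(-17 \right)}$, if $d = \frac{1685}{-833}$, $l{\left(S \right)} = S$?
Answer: $- \frac{2295767}{833} \approx -2756.0$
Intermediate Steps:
$d = - \frac{1685}{833}$ ($d = 1685 \left(- \frac{1}{833}\right) = - \frac{1685}{833} \approx -2.0228$)
$\left(\left(-1063 - 1674\right) + d\right) + l{\left(-17 \right)} = \left(\left(-1063 - 1674\right) - \frac{1685}{833}\right) - 17 = \left(-2737 - \frac{1685}{833}\right) - 17 = - \frac{2281606}{833} - 17 = - \frac{2295767}{833}$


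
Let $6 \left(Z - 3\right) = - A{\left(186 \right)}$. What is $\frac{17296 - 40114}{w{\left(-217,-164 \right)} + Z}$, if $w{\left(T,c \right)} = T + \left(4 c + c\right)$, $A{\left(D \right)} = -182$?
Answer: $\frac{68454}{3011} \approx 22.735$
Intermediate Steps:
$w{\left(T,c \right)} = T + 5 c$
$Z = \frac{100}{3}$ ($Z = 3 + \frac{\left(-1\right) \left(-182\right)}{6} = 3 + \frac{1}{6} \cdot 182 = 3 + \frac{91}{3} = \frac{100}{3} \approx 33.333$)
$\frac{17296 - 40114}{w{\left(-217,-164 \right)} + Z} = \frac{17296 - 40114}{\left(-217 + 5 \left(-164\right)\right) + \frac{100}{3}} = - \frac{22818}{\left(-217 - 820\right) + \frac{100}{3}} = - \frac{22818}{-1037 + \frac{100}{3}} = - \frac{22818}{- \frac{3011}{3}} = \left(-22818\right) \left(- \frac{3}{3011}\right) = \frac{68454}{3011}$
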